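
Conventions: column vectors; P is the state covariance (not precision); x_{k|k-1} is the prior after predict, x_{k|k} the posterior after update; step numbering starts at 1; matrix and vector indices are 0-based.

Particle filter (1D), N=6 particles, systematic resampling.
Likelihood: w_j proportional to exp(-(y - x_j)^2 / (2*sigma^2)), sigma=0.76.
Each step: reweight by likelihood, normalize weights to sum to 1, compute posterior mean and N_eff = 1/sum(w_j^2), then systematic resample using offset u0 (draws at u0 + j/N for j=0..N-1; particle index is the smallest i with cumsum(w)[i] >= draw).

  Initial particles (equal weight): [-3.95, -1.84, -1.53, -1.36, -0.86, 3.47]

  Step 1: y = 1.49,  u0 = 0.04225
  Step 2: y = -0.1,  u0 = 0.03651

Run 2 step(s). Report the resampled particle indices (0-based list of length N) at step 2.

step 1: w=[0.0000, 0.0016, 0.0086, 0.0204, 0.1938, 0.7756]  mean=2.4809  Neff=1.5634  idx=[4, 4, 5, 5, 5, 5]
step 2: w=[0.5000, 0.5000, 0.0000, 0.0000, 0.0000, 0.0000]  mean=-0.8598  Neff=2.0002  idx=[0, 0, 0, 1, 1, 1]

resampled_idx = [0, 0, 0, 1, 1, 1]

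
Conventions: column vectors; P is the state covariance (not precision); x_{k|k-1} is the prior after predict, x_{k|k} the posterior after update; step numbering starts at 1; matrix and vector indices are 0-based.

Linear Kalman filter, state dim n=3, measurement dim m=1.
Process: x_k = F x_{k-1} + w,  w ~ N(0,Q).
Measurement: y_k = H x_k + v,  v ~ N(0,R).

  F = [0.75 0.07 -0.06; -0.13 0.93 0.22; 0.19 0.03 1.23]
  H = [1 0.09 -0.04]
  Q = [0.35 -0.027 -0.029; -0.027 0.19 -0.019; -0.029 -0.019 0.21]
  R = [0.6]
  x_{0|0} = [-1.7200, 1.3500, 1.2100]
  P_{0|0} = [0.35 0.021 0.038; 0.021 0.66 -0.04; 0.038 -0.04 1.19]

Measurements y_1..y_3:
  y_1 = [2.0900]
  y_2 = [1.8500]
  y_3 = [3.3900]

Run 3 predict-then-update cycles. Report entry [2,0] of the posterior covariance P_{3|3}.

step 1: x^-=[-1.2681, 1.7453, 1.2020]  P^-=[0.5535 -0.0112 -0.0336; -0.0112 0.8007 0.2659; -0.0336 0.2659 2.0386]  S=[1.1620]  K=[0.4766; 0.0432; -0.0785]  nu=[3.2491]  x^+=[0.2805, 1.8857, 0.9471]  P^+=[0.2895 -0.0352 0.0099; -0.0352 0.7986 0.2698; 0.0099 0.2698 2.0315]
step 2: x^-=[0.2856, 1.9256, 1.2748]  P^-=[0.5172 -0.0635 -0.1055; -0.0635 1.1022 0.8491; -0.1055 0.8491 3.3187]  S=[1.1224]  K=[0.4595; 0.0016; -0.1442]  nu=[1.4421]  x^+=[0.9482, 1.9279, 1.0668]  P^+=[0.2802 -0.0643 -0.0311; -0.0643 1.1022 0.8493; -0.0311 0.8493 3.2954]
step 3: x^-=[0.7821, 1.9043, 1.5502]  P^-=[0.5138 -0.1100 -0.1890; -0.1100 1.6724 1.8663; -0.1890 1.8663 5.2541]  S=[1.1177]  K=[0.4576; -0.0305; -0.2069]  nu=[2.4985]  x^+=[1.9255, 1.8280, 1.0334]  P^+=[0.2797 -0.0944 -0.0832; -0.0944 1.6714 1.8592; -0.0832 1.8592 5.2063]

P_post[2,0] = -0.0832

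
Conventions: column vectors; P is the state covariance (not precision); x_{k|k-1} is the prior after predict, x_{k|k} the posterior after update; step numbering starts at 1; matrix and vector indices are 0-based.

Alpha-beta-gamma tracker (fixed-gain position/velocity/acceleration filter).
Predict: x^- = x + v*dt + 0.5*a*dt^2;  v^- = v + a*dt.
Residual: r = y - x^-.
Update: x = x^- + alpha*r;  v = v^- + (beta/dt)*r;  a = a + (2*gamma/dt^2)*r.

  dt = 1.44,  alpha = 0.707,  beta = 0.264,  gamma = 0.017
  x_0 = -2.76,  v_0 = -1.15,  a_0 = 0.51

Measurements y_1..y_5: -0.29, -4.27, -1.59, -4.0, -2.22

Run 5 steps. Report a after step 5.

step 1: x_pred=-3.8872  r=3.5972  x^+=-1.3440  v^+=0.2439  a^+=0.5690
step 2: x_pred=-0.4029  r=-3.8671  x^+=-3.1369  v^+=0.3543  a^+=0.5056
step 3: x_pred=-2.1026  r=0.5126  x^+=-1.7402  v^+=1.1763  a^+=0.5140
step 4: x_pred=0.4865  r=-4.4865  x^+=-2.6855  v^+=1.0939  a^+=0.4404
step 5: x_pred=-0.6537  r=-1.5663  x^+=-1.7611  v^+=1.4409  a^+=0.4147

a_post = 0.4147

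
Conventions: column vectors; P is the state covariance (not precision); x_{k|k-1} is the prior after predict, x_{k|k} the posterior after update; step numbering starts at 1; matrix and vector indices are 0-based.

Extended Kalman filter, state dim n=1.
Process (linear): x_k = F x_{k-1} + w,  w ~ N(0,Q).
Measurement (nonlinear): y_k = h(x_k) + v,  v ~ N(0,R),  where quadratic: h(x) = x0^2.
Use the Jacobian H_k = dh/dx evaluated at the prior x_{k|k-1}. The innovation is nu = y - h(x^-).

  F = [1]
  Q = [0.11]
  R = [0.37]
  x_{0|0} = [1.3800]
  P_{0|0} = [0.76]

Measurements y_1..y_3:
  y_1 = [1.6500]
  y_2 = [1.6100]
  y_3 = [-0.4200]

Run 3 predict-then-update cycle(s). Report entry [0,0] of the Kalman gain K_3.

step 1: x^-=[1.3800]  P^-=[0.8700]  H_jac=[2.7600]  S=[6.9973]  K=[0.3432]  nu=[-0.2544]  x^+=[1.2927]  P^+=[0.0460]
step 2: x^-=[1.2927]  P^-=[0.1560]  H_jac=[2.5854]  S=[1.4128]  K=[0.2855]  nu=[-0.0611]  x^+=[1.2753]  P^+=[0.0409]
step 3: x^-=[1.2753]  P^-=[0.1509]  H_jac=[2.5505]  S=[1.3514]  K=[0.2847]  nu=[-2.0463]  x^+=[0.6926]  P^+=[0.0413]

K[0,0] = 0.2847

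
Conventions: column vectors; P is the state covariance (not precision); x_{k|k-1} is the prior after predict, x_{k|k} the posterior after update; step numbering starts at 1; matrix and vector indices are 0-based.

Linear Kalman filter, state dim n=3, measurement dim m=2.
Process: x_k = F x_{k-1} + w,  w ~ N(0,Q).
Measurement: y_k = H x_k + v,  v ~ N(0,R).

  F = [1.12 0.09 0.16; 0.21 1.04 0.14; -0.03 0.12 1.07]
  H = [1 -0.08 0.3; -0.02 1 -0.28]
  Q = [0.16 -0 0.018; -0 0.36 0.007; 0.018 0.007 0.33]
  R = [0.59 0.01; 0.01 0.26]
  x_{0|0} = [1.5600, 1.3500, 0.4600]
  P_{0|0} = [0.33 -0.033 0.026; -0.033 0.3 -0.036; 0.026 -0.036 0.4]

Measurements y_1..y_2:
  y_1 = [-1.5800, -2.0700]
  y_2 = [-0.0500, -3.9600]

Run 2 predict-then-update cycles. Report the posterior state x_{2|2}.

x_post = [-0.3578, -2.9871, 0.2656]

step 1: x^-=[1.9423, 1.7960, 0.6074]  P^-=[0.5883 0.0741 0.1012; 0.0741 0.6835 0.0675; 0.1012 0.0675 0.7819]  S=[1.2986 -0.0551; -0.0551 0.9654]  K=[0.4744 0.0623; 0.0598 0.6903; 0.2482 -0.1448]  nu=[-3.5608, -3.6571]  x^+=[0.0251, -0.9415, 0.2528]  P^+=[0.2955 0.0140 -0.0460; 0.0140 0.2234 0.1537; -0.0460 0.1537 0.6777]
step 2: x^-=[-0.0162, -0.9385, 0.1568]  P^-=[0.5405 0.1409 0.0912; 0.1409 0.6761 0.2979; 0.0912 0.2979 1.1517]  S=[1.2564 0.0594; 0.0594 0.8551]  K=[0.4387 0.0917; 0.1079 0.6823; 0.3312 -0.0539]  nu=[-0.1560, -2.9779]  x^+=[-0.3578, -2.9871, 0.2656]  P^+=[0.2868 0.0095 -0.0875; 0.0095 0.2546 0.2713; -0.0875 0.2713 1.0135]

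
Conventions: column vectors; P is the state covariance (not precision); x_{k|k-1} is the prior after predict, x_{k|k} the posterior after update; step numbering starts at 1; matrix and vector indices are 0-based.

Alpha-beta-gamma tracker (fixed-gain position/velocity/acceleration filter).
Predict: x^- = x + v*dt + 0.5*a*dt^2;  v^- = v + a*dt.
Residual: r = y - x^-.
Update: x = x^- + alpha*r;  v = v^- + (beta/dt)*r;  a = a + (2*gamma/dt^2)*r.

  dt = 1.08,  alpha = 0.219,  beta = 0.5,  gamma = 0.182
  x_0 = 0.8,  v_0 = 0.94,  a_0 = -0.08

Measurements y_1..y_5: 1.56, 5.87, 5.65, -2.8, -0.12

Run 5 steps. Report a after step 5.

step 1: x_pred=1.7685  r=-0.2085  x^+=1.7229  v^+=0.7571  a^+=-0.1451
step 2: x_pred=2.4559  r=3.4141  x^+=3.2036  v^+=2.1810  a^+=0.9204
step 3: x_pred=6.0958  r=-0.4458  x^+=5.9982  v^+=2.9686  a^+=0.7813
step 4: x_pred=9.6599  r=-12.4599  x^+=6.9312  v^+=-1.9561  a^+=-3.1071
step 5: x_pred=3.0065  r=-3.1265  x^+=2.3218  v^+=-6.7592  a^+=-4.0828

a_post = -4.0828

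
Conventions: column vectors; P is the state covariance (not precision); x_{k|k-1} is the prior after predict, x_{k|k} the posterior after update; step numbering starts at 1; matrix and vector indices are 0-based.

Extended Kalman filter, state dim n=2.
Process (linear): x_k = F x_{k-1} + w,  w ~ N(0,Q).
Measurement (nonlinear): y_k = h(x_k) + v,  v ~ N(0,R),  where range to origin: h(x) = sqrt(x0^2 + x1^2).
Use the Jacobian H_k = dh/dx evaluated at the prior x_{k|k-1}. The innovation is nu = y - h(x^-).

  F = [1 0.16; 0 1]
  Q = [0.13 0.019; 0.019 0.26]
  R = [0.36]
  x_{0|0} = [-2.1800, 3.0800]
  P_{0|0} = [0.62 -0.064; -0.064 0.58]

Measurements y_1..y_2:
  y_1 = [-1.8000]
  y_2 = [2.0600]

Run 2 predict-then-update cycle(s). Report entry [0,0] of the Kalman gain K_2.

K[0,0] = -0.5865

step 1: x^-=[-1.6872, 3.0800]  P^-=[0.7444 0.0478; 0.0478 0.8400]  H_jac=[-0.4804 0.8770]  S=[1.1376]  K=[-0.2775; 0.6274]  nu=[-5.3118]  x^+=[-0.2132, -0.2526]  P^+=[0.6568 0.2459; 0.2459 0.3922]
step 2: x^-=[-0.2536, -0.2526]  P^-=[0.8755 0.3276; 0.3276 0.6522]  H_jac=[-0.7085 -0.7057]  S=[1.4519]  K=[-0.5865; -0.4769]  nu=[1.7021]  x^+=[-1.2518, -1.0643]  P^+=[0.3761 -0.0784; -0.0784 0.3220]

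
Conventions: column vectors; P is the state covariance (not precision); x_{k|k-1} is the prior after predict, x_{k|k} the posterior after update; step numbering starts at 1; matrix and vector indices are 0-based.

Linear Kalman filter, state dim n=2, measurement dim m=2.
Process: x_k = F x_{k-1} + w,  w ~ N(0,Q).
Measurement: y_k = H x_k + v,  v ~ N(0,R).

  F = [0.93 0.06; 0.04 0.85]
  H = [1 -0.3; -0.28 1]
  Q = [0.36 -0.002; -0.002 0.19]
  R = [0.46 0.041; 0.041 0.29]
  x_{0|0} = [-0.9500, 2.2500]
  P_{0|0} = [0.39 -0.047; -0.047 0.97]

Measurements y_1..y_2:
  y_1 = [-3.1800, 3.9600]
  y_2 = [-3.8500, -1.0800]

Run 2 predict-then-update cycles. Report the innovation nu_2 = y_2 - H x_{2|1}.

step 1: x^-=[-0.7485, 1.8745]  P^-=[0.6956 0.0247; 0.0247 0.8883]  S=[1.2207 -0.3934; -0.3934 1.2189]  K=[0.5790 0.0474; 0.0390 0.7356]  nu=[-1.8692, 1.8759]  x^+=[-1.7419, 3.1815]  P^+=[0.3052 0.1229; 0.1229 0.2494]
step 2: x^-=[-1.4290, 2.6346]  P^-=[0.6386 0.1195; 0.1195 0.3790]  S=[1.0609 -0.1219; -0.1219 0.6521]  K=[0.5699 0.0157; 0.0678 0.5425]  nu=[-1.6306, -4.1147]  x^+=[-2.4228, 0.2915]  P^+=[0.2960 0.1108; 0.1108 0.1911]

innov = [-1.6306, -4.1147]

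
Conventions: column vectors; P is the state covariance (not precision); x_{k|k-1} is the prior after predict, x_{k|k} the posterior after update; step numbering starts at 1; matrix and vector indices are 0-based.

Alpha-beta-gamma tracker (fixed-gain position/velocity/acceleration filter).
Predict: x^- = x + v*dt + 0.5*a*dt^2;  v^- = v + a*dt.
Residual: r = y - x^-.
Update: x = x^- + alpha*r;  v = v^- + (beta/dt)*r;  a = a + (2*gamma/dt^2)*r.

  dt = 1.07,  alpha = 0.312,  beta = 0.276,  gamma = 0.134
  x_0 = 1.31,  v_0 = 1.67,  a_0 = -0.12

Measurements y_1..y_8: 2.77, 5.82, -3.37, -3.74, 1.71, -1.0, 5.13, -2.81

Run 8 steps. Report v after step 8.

v_post = 6.5802

step 1: x_pred=3.0282  r=-0.2582  x^+=2.9476  v^+=1.4750  a^+=-0.1804
step 2: x_pred=4.4226  r=1.3974  x^+=4.8586  v^+=1.6424  a^+=0.1467
step 3: x_pred=6.6999  r=-10.0699  x^+=3.5581  v^+=-0.7982  a^+=-2.2105
step 4: x_pred=1.4386  r=-5.1786  x^+=-0.1771  v^+=-4.4992  a^+=-3.4227
step 5: x_pred=-6.9506  r=8.6606  x^+=-4.2485  v^+=-5.9276  a^+=-1.3955
step 6: x_pred=-11.3898  r=10.3898  x^+=-8.1482  v^+=-4.7407  a^+=1.0366
step 7: x_pred=-12.6274  r=17.7574  x^+=-7.0871  v^+=0.9489  a^+=5.1933
step 8: x_pred=-3.0989  r=0.2889  x^+=-3.0088  v^+=6.5802  a^+=5.2609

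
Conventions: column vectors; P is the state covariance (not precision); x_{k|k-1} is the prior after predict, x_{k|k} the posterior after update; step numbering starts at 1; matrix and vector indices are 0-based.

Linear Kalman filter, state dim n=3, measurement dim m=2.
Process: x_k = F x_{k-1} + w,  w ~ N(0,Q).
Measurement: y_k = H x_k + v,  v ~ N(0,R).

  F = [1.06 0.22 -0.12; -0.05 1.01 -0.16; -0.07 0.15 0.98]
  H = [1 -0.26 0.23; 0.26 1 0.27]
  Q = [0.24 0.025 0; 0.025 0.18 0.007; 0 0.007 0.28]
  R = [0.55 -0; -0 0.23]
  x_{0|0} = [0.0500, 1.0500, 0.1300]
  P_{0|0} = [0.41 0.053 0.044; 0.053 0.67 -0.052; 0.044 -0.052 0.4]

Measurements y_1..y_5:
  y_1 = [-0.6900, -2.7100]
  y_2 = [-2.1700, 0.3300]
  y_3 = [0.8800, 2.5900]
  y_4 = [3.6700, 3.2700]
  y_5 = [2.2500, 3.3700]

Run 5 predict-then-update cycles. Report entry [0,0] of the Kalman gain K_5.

step 1: x^-=[0.2684, 1.0372, 0.2814]  P^-=[0.7551 0.2169 -0.0119; 0.2169 0.8869 -0.0088; -0.0119 -0.0088 0.6588]  S=[1.2827 0.2036; 0.2036 1.3223]  K=[0.5057 0.2322; -0.1283 0.7313; 0.0930 0.1112]  nu=[-0.7534, -3.8930]  x^+=[-1.0167, -1.7131, -0.2215]  P^+=[0.3079 0.0064 -0.1222; 0.0064 0.1968 -0.1120; -0.1222 -0.1120 0.6272]
step 2: x^-=[-1.4280, -1.6439, -0.4029]  P^-=[0.6445 0.1087 -0.2393; 0.1087 0.4312 -0.1645; -0.2393 -0.1645 0.8720]  S=[1.1228 0.1058; 0.1058 0.7024]  K=[0.4782 0.2293; -0.0937 0.6050; 0.0024 0.0121]  nu=[-1.0768, 2.4540]  x^+=[-1.3802, -0.0585, -0.3759]  P^+=[0.3276 0.0332 -0.2432; 0.0332 0.1762 -0.1694; -0.2432 -0.1694 0.8719]
step 3: x^-=[-1.4307, 0.0701, -0.2805]  P^-=[0.7155 0.1650 -0.4044; 0.1650 0.4304 -0.2589; -0.4044 -0.2589 1.1058]  S=[1.1122 0.1219; 0.1219 0.6786]  K=[0.4917 0.2681; -0.0724 0.6075; -0.0652 -0.0847]  nu=[2.3935, 2.9676]  x^+=[0.5417, 1.6996, -0.6879]  P^+=[0.3657 0.0600 -0.3462; 0.0600 0.1849 -0.2251; -0.3462 -0.2251 1.0948]
step 4: x^-=[1.0307, 1.7996, -0.4572]  P^-=[0.8035 0.2232 -0.5482; 0.2232 0.4587 -0.3444; -0.5482 -0.3444 1.3175]  S=[1.1272 0.1438; 0.1438 0.6922]  K=[0.5107 0.3044; -0.0577 0.6241; -0.1170 -0.1652]  nu=[3.2124, 1.3258]  x^+=[3.0748, 2.4419, -1.0519]  P^+=[0.4007 0.0816 -0.4288; 0.0816 0.1956 -0.2715; -0.4288 -0.2715 1.2776]
step 5: x^-=[3.9228, 2.4809, -0.8799]  P^-=[0.8796 0.2708 -0.6645; 0.2708 0.4859 -0.4147; -0.6645 -0.4147 1.4907]  S=[1.1444 0.1620; 0.1620 0.7077]  K=[0.5265 0.3318; -0.0475 0.6388; -0.1548 -0.2259]  nu=[-0.8254, 0.1068]  x^+=[3.5236, 2.5883, -0.7762]  P^+=[0.4278 0.0975 -0.4905; 0.0975 0.2044 -0.3067; -0.4905 -0.3067 1.4158]

K[0,0] = 0.5265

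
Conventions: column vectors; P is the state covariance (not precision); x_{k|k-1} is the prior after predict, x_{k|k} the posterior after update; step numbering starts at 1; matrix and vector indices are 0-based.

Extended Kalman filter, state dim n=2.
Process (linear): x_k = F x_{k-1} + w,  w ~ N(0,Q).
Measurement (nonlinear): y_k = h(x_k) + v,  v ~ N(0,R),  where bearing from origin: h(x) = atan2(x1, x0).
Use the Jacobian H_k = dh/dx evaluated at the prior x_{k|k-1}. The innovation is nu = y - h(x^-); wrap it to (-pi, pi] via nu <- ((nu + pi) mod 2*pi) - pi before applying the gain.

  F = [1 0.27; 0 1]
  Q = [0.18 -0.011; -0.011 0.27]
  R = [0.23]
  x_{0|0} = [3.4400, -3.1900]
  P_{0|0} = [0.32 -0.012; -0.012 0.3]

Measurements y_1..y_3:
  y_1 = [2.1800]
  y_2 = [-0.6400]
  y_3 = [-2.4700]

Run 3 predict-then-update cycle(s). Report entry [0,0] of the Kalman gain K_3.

K[0,0] = 0.6656

step 1: x^-=[2.5787, -3.1900]  P^-=[0.5154 0.0580; 0.0580 0.5700]  H_jac=[0.1896 0.1533]  S=[0.2653]  K=[0.4018; 0.3707]  nu=[3.0710]  x^+=[3.8127, -2.0514]  P^+=[0.4726 0.0185; 0.0185 0.5335]
step 2: x^-=[3.2588, -2.0514]  P^-=[0.7014 0.1515; 0.1515 0.8035]  H_jac=[0.1383 0.2198]  S=[0.2914]  K=[0.4472; 0.6778]  nu=[-0.0782]  x^+=[3.2239, -2.1044]  P^+=[0.6431 0.0632; 0.0632 0.6696]
step 3: x^-=[2.6557, -2.1044]  P^-=[0.9061 0.2330; 0.2330 0.9396]  H_jac=[0.1833 0.2313]  S=[0.3305]  K=[0.6656; 0.7869]  nu=[-1.7999]  x^+=[1.4577, -3.5208]  P^+=[0.7597 0.0599; 0.0599 0.7350]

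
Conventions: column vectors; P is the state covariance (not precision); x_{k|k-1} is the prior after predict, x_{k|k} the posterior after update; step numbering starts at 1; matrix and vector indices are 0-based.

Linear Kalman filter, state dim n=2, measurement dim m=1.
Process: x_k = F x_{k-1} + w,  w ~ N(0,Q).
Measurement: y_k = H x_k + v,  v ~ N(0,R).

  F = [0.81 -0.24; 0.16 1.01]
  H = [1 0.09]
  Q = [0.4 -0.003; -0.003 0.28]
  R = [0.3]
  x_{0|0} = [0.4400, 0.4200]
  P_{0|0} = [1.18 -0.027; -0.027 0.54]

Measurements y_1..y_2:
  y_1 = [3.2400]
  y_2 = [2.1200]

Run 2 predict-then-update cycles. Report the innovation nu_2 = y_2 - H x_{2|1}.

innov = [0.0692]

step 1: x^-=[0.2556, 0.4946]  P^-=[1.2158 -0.0020; -0.0020 0.8523]  S=[1.5223]  K=[0.7985; 0.0491]  nu=[2.9399]  x^+=[2.6032, 0.6388]  P^+=[0.2451 -0.0617; -0.0617 0.8487]
step 2: x^-=[1.9552, 1.0617]  P^-=[0.6337 -0.2250; -0.2250 1.1321]  S=[0.9023]  K=[0.6798; -0.1365]  nu=[0.0692]  x^+=[2.0023, 1.0523]  P^+=[0.2167 -0.1413; -0.1413 1.1153]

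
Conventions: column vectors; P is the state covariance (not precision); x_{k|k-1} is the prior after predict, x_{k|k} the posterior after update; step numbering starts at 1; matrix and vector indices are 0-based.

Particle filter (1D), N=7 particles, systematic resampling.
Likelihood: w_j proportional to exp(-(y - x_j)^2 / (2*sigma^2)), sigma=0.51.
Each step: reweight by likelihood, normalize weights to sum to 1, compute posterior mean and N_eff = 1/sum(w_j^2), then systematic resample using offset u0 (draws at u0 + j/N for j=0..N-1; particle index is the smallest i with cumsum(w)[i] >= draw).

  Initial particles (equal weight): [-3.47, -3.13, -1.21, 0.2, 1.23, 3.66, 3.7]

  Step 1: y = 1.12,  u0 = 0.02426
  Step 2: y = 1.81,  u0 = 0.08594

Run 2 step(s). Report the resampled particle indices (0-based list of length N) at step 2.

step 1: w=[0.0000, 0.0000, 0.0000, 0.1674, 0.8325, 0.0000, 0.0000]  mean=1.0575  Neff=1.3867  idx=[3, 3, 4, 4, 4, 4, 4]
step 2: w=[0.0026, 0.0026, 0.1990, 0.1990, 0.1990, 0.1990, 0.1990]  mean=1.2246  Neff=5.0521  idx=[2, 3, 3, 4, 5, 5, 6]

resampled_idx = [2, 3, 3, 4, 5, 5, 6]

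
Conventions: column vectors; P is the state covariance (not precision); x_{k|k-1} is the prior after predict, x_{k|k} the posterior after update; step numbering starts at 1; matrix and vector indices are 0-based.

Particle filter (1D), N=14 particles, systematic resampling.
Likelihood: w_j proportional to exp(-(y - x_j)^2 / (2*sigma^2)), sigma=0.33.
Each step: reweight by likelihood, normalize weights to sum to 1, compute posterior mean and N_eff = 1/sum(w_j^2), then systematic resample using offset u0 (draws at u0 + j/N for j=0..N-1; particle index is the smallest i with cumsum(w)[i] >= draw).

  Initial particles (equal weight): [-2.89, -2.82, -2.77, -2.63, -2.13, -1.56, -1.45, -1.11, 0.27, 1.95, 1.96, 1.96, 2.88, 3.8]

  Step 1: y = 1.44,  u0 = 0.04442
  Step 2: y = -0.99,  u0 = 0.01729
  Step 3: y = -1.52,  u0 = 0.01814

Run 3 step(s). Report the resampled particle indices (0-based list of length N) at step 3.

step 1: w=[0.0000, 0.0000, 0.0000, 0.0000, 0.0000, 0.0000, 0.0000, 0.0000, 0.0021, 0.3432, 0.3273, 0.3273, 0.0001, 0.0000]  mean=1.9531  Neff=3.0116  idx=[9, 9, 9, 9, 9, 10, 10, 10, 10, 11, 11, 11, 11, 11]
step 2: w=[0.0843, 0.0843, 0.0843, 0.0843, 0.0843, 0.0643, 0.0643, 0.0643, 0.0643, 0.0643, 0.0643, 0.0643, 0.0643, 0.0643]  mean=1.9558  Neff=13.7533  idx=[0, 1, 1, 2, 3, 4, 5, 6, 7, 8, 9, 10, 12, 13]
step 3: w=[0.0846, 0.0846, 0.0846, 0.0846, 0.0846, 0.0846, 0.0615, 0.0615, 0.0615, 0.0615, 0.0615, 0.0615, 0.0615, 0.0615]  mean=1.9549  Neff=13.6497  idx=[0, 1, 1, 2, 3, 4, 5, 6, 7, 8, 9, 10, 11, 13]

resampled_idx = [0, 1, 1, 2, 3, 4, 5, 6, 7, 8, 9, 10, 11, 13]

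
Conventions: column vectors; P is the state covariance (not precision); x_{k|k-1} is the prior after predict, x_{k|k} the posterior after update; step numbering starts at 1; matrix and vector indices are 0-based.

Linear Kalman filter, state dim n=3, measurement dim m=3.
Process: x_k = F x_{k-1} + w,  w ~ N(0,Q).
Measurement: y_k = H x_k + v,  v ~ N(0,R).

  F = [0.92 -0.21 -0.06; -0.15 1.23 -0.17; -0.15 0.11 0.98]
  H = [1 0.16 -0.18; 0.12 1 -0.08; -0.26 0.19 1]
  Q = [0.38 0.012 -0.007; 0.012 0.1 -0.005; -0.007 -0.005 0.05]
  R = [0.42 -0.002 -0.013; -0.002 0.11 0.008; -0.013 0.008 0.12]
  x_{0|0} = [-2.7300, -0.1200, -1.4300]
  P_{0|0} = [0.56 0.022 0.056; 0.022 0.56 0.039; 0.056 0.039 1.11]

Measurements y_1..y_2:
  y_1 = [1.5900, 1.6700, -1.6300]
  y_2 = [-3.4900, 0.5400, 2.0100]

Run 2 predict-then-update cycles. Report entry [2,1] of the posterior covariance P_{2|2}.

step 1: x^-=[-2.4006, 0.5050, -1.0051]  P^-=[0.8690 -0.1828 -0.1169; -0.1828 0.9703 -0.0665; -0.1169 -0.0665 1.1266]  S=[1.3377 0.1122 -0.5700; 0.1122 1.0691 0.0365; -0.5700 0.0365 1.3940]  K=[0.6548 -0.1334 0.0005; -0.0559 0.8955 0.0723; 0.1483 -0.2055 0.8870]  nu=[3.7289, 1.3727, -1.3450]  x^+=[-0.1425, 1.4285, -1.9272]  P^+=[0.2963 -0.0454 0.0761; -0.0454 0.1035 -0.0149; 0.0761 -0.0149 0.1255]
step 2: x^-=[-0.3155, 2.1061, -1.7101]  P^-=[0.6446 -0.1178 0.0088; -0.1178 0.2937 -0.0230; 0.0088 -0.0230 0.1543]  S=[1.0375 0.0080 -0.2106; 0.0080 0.3892 0.0378; -0.2106 0.0378 0.3268]  K=[0.5662 -0.1002 -0.1778; -0.0544 0.7168 0.0759; 0.0855 -0.1409 0.5232]  nu=[-3.8193, -1.6650, 3.2380]  x^+=[-2.8871, 1.3663, -0.1078]  P^+=[0.2548 -0.0406 0.0445; -0.0406 0.0836 -0.0109; 0.0445 -0.0109 0.0742]

P_post[2,1] = -0.0109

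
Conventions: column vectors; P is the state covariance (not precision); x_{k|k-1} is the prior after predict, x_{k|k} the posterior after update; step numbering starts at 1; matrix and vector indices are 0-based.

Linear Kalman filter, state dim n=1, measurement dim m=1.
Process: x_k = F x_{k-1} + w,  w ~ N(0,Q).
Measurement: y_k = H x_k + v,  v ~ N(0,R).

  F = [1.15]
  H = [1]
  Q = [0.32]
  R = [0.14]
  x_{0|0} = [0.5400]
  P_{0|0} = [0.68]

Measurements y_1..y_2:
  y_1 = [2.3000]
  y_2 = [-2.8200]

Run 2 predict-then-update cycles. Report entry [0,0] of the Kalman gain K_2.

step 1: x^-=[0.6210]  P^-=[1.2193]  S=[1.3593]  K=[0.8970]  nu=[1.6790]  x^+=[2.1271]  P^+=[0.1256]
step 2: x^-=[2.4461]  P^-=[0.4861]  S=[0.6261]  K=[0.7764]  nu=[-5.2661]  x^+=[-1.6424]  P^+=[0.1087]

K[0,0] = 0.7764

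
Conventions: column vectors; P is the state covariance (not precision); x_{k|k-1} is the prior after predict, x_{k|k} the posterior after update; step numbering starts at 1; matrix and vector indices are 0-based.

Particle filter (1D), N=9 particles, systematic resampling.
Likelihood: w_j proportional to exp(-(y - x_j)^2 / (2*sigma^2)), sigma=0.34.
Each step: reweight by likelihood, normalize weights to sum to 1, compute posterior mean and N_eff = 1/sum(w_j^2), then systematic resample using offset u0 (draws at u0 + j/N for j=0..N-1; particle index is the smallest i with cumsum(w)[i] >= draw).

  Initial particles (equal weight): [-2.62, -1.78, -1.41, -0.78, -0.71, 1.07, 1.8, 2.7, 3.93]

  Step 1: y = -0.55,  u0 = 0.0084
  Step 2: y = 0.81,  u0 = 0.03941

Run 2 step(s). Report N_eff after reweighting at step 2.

step 1: w=[0.0000, 0.0008, 0.0235, 0.4590, 0.5166, 0.0000, 0.0000, 0.0000, 0.0000]  mean=-0.7595  Neff=2.0915  idx=[2, 3, 3, 3, 3, 4, 4, 4, 4]
step 2: w=[0.0000, 0.0701, 0.0701, 0.0701, 0.0701, 0.1799, 0.1799, 0.1799, 0.1799]  mean=-0.7296  Neff=6.7081  idx=[1, 3, 4, 5, 6, 6, 7, 7, 8]

N_eff = 6.7081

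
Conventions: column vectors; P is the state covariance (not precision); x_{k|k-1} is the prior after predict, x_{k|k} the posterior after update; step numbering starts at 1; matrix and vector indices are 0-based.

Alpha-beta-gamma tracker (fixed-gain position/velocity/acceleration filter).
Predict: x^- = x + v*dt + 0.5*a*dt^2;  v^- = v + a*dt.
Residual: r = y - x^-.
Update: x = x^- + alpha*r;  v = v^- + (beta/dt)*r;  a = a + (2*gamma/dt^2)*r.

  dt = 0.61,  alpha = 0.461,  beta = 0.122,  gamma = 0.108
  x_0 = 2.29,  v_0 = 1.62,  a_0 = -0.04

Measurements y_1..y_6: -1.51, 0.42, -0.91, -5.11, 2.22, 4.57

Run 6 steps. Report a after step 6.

a_post = 8.3615

step 1: x_pred=3.2708  r=-4.7808  x^+=1.0668  v^+=0.6394  a^+=-2.8152
step 2: x_pred=0.9331  r=-0.5131  x^+=0.6966  v^+=-1.1804  a^+=-3.1130
step 3: x_pred=-0.6027  r=-0.3073  x^+=-0.7443  v^+=-3.1409  a^+=-3.2914
step 4: x_pred=-3.2726  r=-1.8374  x^+=-4.1197  v^+=-5.5161  a^+=-4.3580
step 5: x_pred=-8.2953  r=10.5153  x^+=-3.4477  v^+=-6.0714  a^+=1.7460
step 6: x_pred=-6.8265  r=11.3965  x^+=-1.5727  v^+=-2.7271  a^+=8.3615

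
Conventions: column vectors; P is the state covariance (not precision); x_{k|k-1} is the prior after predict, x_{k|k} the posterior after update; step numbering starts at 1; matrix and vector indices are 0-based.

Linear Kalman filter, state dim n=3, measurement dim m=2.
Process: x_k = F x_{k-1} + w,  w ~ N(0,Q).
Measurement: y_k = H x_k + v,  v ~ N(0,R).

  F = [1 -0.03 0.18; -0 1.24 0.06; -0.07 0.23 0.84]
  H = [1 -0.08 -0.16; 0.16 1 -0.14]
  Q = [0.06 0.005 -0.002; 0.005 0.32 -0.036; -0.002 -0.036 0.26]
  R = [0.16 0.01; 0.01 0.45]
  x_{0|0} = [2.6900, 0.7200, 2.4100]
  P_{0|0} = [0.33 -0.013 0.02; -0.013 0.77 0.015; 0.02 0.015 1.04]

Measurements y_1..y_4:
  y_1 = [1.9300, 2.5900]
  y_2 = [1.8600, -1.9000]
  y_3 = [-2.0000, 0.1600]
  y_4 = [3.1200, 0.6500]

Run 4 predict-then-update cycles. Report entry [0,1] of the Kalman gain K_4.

K[0,1] = 0.0765

step 1: x^-=[3.1022, 1.0374, 2.0017]  P^-=[0.4322 -0.0240 0.1406; -0.0240 1.5099 0.2529; 0.1406 0.2529 1.0400]  S=[0.5938 -0.1030; -0.1030 1.9066]  K=[0.7021 0.0513; -0.1799 0.7617; -0.0663 0.0645]  nu=[-0.7689, 1.3365]  x^+=[2.6309, 2.1937, 2.1389]  P^+=[0.1419 0.0307 0.1663; 0.0307 0.3564 0.1458; 0.1663 0.1458 1.0286]
step 2: x^-=[2.9501, 2.8485, 2.1171]  P^-=[0.2920 0.0831 0.2882; 0.0831 0.8935 0.2680; 0.2882 0.2680 1.0411]  S=[0.3857 0.0030; 0.0030 1.3100]  K=[0.6197 0.0669; -0.0862 0.6637; 0.2587 0.1279]  nu=[-0.5234, -4.9241]  x^+=[2.2963, -0.3747, 1.3519]  P^+=[0.1377 0.0443 0.2148; 0.0443 0.3138 0.1649; 0.2148 0.1649 0.9937]
step 3: x^-=[2.5509, -0.3836, 0.8886]  P^-=[0.3031 0.1084 0.3272; 0.1084 0.8306 0.2728; 0.3272 0.2728 1.0154]  S=[0.3794 0.0271; 0.0271 1.2519]  K=[0.6328 0.0751; -0.0506 0.6479; 0.3667 0.1383]  nu=[-4.4394, 0.2598]  x^+=[-0.2389, 0.0096, -0.7034]  P^+=[0.1416 0.0487 0.2230; 0.0487 0.3059 0.1615; 0.2230 0.1615 0.9377]
step 4: x^-=[-0.3658, -0.0304, -0.5720]  P^-=[0.3079 0.1133 0.3262; 0.1133 0.8177 0.2638; 0.3262 0.2638 0.9731]  S=[0.3822 0.0342; 0.0342 1.2424]  K=[0.6383 0.0765; -0.0429 0.6442; 0.3788 0.1342]  nu=[3.3918, 0.6588]  x^+=[1.8496, 0.2487, 0.8014]  P^+=[0.1415 0.0486 0.2171; 0.0486 0.3033 0.1544; 0.2171 0.1544 0.8924]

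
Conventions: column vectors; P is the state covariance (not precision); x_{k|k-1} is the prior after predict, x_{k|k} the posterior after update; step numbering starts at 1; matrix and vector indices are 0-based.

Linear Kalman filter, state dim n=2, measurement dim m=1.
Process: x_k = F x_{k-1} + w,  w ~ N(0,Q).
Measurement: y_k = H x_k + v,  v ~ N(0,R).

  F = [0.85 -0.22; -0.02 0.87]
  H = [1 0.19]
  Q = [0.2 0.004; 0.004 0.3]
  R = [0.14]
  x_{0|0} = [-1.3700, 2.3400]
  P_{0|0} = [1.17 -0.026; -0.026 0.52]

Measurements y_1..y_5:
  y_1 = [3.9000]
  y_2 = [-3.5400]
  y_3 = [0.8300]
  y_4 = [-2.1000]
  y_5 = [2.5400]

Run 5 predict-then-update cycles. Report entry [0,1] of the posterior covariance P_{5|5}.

step 1: x^-=[-1.6793, 2.0632]  P^-=[1.0802 -0.1348; -0.1348 0.6950]  S=[1.1941]  K=[0.8832; -0.0023]  nu=[5.1873]  x^+=[2.9021, 2.0514]  P^+=[0.1488 -0.1324; -0.1324 0.6950]
step 2: x^-=[2.0154, 1.7267]  P^-=[0.3906 -0.2300; -0.2300 0.8307]  S=[0.4732]  K=[0.7331; -0.1525]  nu=[-5.8835]  x^+=[-2.2980, 2.6240]  P^+=[0.1363 -0.1771; -0.1771 0.8197]
step 3: x^-=[-2.5306, 2.3289]  P^-=[0.4044 -0.2869; -0.2869 0.9266]  S=[0.4688]  K=[0.7463; -0.2365]  nu=[2.9181]  x^+=[-0.3528, 1.6387]  P^+=[0.1433 -0.2042; -0.2042 0.9004]
step 4: x^-=[-0.6604, 1.4327]  P^-=[0.4235 -0.3227; -0.3227 0.9887]  S=[0.4765]  K=[0.7600; -0.2829]  nu=[-1.7118]  x^+=[-1.9613, 1.9170]  P^+=[0.1482 -0.2202; -0.2202 0.9505]
step 5: x^-=[-2.0889, 1.7070]  P^-=[0.4355 -0.3443; -0.3443 1.0272]  S=[0.4817]  K=[0.7682; -0.3095]  nu=[4.3045]  x^+=[1.2178, 0.3747]  P^+=[0.1512 -0.2297; -0.2297 0.9810]

P_post[0,1] = -0.2297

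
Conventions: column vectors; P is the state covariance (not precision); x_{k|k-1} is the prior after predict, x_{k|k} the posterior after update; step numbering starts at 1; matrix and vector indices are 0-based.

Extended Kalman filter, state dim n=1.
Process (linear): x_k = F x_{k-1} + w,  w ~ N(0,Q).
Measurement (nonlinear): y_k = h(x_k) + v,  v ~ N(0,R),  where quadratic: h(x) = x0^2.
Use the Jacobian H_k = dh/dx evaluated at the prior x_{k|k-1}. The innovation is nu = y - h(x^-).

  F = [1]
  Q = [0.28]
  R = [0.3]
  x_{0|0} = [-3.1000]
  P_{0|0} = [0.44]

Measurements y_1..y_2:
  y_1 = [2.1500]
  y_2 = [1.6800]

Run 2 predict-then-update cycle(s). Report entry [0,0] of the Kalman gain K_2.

step 1: x^-=[-3.1000]  P^-=[0.7200]  H_jac=[-6.2000]  S=[27.9768]  K=[-0.1596]  nu=[-7.4600]  x^+=[-1.9097]  P^+=[0.0077]
step 2: x^-=[-1.9097]  P^-=[0.2877]  H_jac=[-3.8194]  S=[4.4971]  K=[-0.2444]  nu=[-1.9669]  x^+=[-1.4291]  P^+=[0.0192]

K[0,0] = -0.2444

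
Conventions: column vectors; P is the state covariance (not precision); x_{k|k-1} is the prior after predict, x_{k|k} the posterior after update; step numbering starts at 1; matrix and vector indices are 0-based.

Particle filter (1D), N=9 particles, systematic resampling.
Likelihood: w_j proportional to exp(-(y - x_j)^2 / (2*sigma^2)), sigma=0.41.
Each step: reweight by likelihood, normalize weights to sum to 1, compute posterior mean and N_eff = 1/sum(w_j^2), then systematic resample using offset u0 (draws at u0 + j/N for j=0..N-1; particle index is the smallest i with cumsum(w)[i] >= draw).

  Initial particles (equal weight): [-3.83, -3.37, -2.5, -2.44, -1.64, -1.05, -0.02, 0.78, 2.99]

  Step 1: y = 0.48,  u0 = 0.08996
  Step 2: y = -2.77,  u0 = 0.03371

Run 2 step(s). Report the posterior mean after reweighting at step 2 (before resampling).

step 1: w=[0.0000, 0.0000, 0.0000, 0.0000, 0.0000, 0.0008, 0.3829, 0.6163, 0.0000]  mean=0.4723  Neff=1.8994  idx=[6, 6, 6, 7, 7, 7, 7, 7, 7]
step 2: w=[0.3333, 0.3333, 0.3333, 0.0000, 0.0000, 0.0000, 0.0000, 0.0000, 0.0000]  mean=-0.0200  Neff=3.0000  idx=[0, 0, 0, 1, 1, 1, 2, 2, 2]

post_mean = -0.0200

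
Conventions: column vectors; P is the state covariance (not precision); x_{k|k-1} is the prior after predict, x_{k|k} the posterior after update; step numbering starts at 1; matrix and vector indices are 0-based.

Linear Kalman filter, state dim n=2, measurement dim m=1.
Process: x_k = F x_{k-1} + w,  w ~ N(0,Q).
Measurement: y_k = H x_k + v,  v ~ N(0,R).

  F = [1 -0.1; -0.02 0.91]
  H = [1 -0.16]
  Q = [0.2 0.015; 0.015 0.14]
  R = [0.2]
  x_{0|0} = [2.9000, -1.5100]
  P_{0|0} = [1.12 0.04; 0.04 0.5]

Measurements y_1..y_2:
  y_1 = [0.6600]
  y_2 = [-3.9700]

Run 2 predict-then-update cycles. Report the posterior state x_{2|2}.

x_post = [-2.3117, -0.5832]

step 1: x^-=[3.0510, -1.4321]  P^-=[1.3170 -0.0164; -0.0164 0.5530]  S=[1.5364]  K=[0.8589; -0.0683]  nu=[-2.6201]  x^+=[0.8006, -1.2532]  P^+=[0.1836 0.0737; 0.0737 0.5459]
step 2: x^-=[0.9259, -1.1564]  P^-=[0.3743 0.0289; 0.0289 0.5894]  S=[0.5801]  K=[0.6372; -0.1128]  nu=[-5.0809]  x^+=[-2.3117, -0.5832]  P^+=[0.1387 0.0706; 0.0706 0.5820]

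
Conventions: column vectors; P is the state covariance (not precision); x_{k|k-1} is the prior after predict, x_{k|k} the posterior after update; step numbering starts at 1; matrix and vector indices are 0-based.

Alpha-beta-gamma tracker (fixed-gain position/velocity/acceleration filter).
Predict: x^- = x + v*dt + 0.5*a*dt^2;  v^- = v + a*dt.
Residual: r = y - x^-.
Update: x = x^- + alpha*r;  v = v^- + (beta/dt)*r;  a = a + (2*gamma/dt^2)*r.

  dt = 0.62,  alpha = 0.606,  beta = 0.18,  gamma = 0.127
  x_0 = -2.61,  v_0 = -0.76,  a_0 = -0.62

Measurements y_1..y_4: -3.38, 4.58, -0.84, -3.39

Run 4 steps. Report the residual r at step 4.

resid = -6.3235

step 1: x_pred=-3.2004  r=-0.1796  x^+=-3.3092  v^+=-1.1966  a^+=-0.7387
step 2: x_pred=-4.1931  r=8.7731  x^+=1.1234  v^+=0.8925  a^+=5.0583
step 3: x_pred=2.6489  r=-3.4889  x^+=0.5346  v^+=3.0157  a^+=2.7529
step 4: x_pred=2.9335  r=-6.3235  x^+=-0.8986  v^+=2.8866  a^+=-1.4255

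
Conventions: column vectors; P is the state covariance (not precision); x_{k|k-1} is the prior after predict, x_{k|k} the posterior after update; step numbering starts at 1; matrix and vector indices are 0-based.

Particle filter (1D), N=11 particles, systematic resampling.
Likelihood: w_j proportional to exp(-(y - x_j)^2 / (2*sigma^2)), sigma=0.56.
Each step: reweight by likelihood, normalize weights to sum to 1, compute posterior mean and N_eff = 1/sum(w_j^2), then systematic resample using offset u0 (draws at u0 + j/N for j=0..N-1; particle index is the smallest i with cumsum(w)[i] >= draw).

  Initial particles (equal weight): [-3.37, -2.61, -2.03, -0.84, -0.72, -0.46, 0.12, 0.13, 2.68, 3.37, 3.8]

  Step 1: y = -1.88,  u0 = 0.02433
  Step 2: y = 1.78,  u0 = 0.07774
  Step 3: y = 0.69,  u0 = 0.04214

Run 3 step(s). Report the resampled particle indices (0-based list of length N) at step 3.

step 1: w=[0.0165, 0.2429, 0.5481, 0.1013, 0.0665, 0.0228, 0.0010, 0.0009, 0.0000, 0.0000, 0.0000]  mean=-1.9455  Neff=2.6671  idx=[1, 1, 1, 2, 2, 2, 2, 2, 2, 3, 4]
step 2: w=[0.0000, 0.0000, 0.0000, 0.0000, 0.0000, 0.0000, 0.0000, 0.0000, 0.0000, 0.2730, 0.7270]  mean=-0.7528  Neff=1.6582  idx=[9, 9, 9, 10, 10, 10, 10, 10, 10, 10, 10]
step 3: w=[0.0587, 0.0587, 0.0587, 0.1030, 0.1030, 0.1030, 0.1030, 0.1030, 0.1030, 0.1030, 0.1030]  mean=-0.7411  Neff=10.5050  idx=[0, 2, 3, 4, 5, 6, 6, 7, 8, 9, 10]

resampled_idx = [0, 2, 3, 4, 5, 6, 6, 7, 8, 9, 10]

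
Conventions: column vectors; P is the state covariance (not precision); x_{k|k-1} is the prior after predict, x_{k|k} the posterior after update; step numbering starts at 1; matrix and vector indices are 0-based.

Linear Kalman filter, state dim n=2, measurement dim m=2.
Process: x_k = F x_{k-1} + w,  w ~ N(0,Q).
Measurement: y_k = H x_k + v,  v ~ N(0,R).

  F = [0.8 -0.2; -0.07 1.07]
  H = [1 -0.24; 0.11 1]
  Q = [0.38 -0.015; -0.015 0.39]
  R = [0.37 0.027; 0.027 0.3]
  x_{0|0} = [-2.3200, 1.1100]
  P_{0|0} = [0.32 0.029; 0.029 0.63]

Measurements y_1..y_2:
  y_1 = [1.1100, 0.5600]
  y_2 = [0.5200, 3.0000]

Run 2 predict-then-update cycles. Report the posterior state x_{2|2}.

step 1: x^-=[-2.0780, 1.3501]  P^-=[0.6007 -0.1425; -0.1425 1.1085]  S=[1.1030 -0.3117; -0.3117 1.3844]  K=[0.5981 0.0795; -0.1573 0.7540]  nu=[3.5120, -0.5615]  x^+=[-0.0221, 0.3742]  P^+=[0.2270 0.0150; 0.0150 0.2203]
step 2: x^-=[-0.0925, 0.4019]  P^-=[0.5293 -0.0618; -0.0618 0.6411]  S=[0.9659 -0.1288; -0.1288 0.9339]  K=[0.5734 0.0753; -0.1352 0.6605]  nu=[0.7090, 2.6083]  x^+=[0.5103, 2.0289]  P^+=[0.2176 0.0141; 0.0141 0.1930]

x_post = [0.5103, 2.0289]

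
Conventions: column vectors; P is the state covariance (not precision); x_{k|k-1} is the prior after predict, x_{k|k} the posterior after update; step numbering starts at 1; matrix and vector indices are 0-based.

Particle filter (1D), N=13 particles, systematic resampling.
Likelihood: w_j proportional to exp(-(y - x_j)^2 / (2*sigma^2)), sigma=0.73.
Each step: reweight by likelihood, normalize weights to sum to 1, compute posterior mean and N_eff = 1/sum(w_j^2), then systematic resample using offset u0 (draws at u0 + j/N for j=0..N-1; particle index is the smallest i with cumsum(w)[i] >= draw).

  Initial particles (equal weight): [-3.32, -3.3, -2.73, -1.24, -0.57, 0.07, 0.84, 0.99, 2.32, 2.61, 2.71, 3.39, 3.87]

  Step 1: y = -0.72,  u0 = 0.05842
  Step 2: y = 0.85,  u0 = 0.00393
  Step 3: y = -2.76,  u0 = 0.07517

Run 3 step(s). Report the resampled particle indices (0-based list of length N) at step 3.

resampled_idx = [0, 0, 0, 0, 0, 0, 0, 0, 0, 0, 1, 2, 9]

step 1: w=[0.0007, 0.0008, 0.0090, 0.3098, 0.3909, 0.2223, 0.0407, 0.0257, 0.0001, 0.0000, 0.0000, 0.0000, 0.0000]  mean=-0.5611  Neff=3.3265  idx=[3, 3, 3, 3, 4, 4, 4, 4, 4, 5, 5, 5, 7]
step 2: w=[0.0047, 0.0047, 0.0047, 0.0047, 0.0431, 0.0431, 0.0431, 0.0431, 0.0431, 0.1616, 0.1616, 0.1616, 0.2807]  mean=0.1654  Neff=6.0057  idx=[0, 5, 7, 9, 9, 9, 10, 10, 11, 11, 12, 12, 12]
step 3: w=[0.8146, 0.0791, 0.0791, 0.0039, 0.0039, 0.0039, 0.0039, 0.0039, 0.0039, 0.0039, 0.0000, 0.0000, 0.0000]  mean=-1.0984  Neff=1.4788  idx=[0, 0, 0, 0, 0, 0, 0, 0, 0, 0, 1, 2, 9]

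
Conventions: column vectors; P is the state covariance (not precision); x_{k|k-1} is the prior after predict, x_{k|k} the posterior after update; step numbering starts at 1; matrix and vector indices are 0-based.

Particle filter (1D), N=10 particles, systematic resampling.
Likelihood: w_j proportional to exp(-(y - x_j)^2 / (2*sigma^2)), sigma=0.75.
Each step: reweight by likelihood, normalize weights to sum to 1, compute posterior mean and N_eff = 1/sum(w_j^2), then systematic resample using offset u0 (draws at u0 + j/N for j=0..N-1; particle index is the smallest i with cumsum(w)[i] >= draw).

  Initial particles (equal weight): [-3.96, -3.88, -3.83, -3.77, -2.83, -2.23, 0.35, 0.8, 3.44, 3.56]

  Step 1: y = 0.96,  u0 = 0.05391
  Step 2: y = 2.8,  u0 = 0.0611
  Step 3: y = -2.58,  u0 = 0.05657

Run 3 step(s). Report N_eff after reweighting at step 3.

step 1: w=[0.0000, 0.0000, 0.0000, 0.0000, 0.0000, 0.0001, 0.4219, 0.5741, 0.0025, 0.0014]  mean=0.6205  Neff=1.9700  idx=[6, 6, 6, 6, 7, 7, 7, 7, 7, 7]
step 2: w=[0.0253, 0.0253, 0.0253, 0.0253, 0.1498, 0.1498, 0.1498, 0.1498, 0.1498, 0.1498]  mean=0.7545  Neff=7.2868  idx=[2, 4, 5, 5, 6, 7, 7, 8, 9, 9]
step 3: w=[0.5810, 0.0466, 0.0466, 0.0466, 0.0466, 0.0466, 0.0466, 0.0466, 0.0466, 0.0466]  mean=0.5386  Neff=2.8008  idx=[0, 0, 0, 0, 0, 0, 2, 4, 6, 9]

N_eff = 2.8008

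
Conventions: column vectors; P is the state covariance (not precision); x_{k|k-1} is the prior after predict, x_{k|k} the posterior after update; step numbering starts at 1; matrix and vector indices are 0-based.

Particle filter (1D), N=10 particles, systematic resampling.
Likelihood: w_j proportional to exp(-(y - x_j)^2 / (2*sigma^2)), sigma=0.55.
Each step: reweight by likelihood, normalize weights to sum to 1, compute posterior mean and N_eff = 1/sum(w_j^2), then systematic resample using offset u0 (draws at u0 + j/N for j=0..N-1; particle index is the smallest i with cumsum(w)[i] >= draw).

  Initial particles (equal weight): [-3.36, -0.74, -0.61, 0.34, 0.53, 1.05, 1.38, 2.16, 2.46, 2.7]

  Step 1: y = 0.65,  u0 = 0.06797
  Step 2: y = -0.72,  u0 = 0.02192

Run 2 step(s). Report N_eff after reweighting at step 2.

step 1: w=[0.0000, 0.0130, 0.0230, 0.2705, 0.3096, 0.2434, 0.1314, 0.0073, 0.0014, 0.0003]  mean=0.6895  Neff=4.0598  idx=[3, 3, 3, 4, 4, 4, 5, 5, 6, 6]
step 2: w=[0.2206, 0.2206, 0.2206, 0.1068, 0.1068, 0.1068, 0.0080, 0.0080, 0.0010, 0.0010]  mean=0.4142  Neff=5.5457  idx=[0, 0, 1, 1, 1, 2, 2, 3, 4, 5]

N_eff = 5.5457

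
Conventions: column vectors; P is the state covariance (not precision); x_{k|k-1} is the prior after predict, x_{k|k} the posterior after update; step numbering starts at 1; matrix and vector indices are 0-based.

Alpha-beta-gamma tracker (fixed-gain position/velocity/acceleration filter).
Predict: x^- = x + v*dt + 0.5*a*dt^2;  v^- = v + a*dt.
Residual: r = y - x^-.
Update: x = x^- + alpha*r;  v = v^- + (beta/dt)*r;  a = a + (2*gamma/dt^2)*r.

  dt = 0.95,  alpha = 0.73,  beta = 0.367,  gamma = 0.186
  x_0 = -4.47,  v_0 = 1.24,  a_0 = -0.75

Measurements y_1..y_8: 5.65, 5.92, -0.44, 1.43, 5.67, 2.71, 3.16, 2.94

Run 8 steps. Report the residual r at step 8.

step 1: x_pred=-3.6304  r=9.2804  x^+=3.1443  v^+=4.1127  a^+=3.0753
step 2: x_pred=8.4391  r=-2.5191  x^+=6.6001  v^+=6.0611  a^+=2.0370
step 3: x_pred=13.2773  r=-13.7173  x^+=3.2637  v^+=2.6970  a^+=-3.6172
step 4: x_pred=4.1935  r=-2.7635  x^+=2.1762  v^+=-1.8069  a^+=-4.7563
step 5: x_pred=-1.6867  r=7.3567  x^+=3.6837  v^+=-3.4834  a^+=-1.7239
step 6: x_pred=-0.4034  r=3.1134  x^+=1.8694  v^+=-3.9183  a^+=-0.4406
step 7: x_pred=-2.0518  r=5.2118  x^+=1.7528  v^+=-2.3235  a^+=1.7077
step 8: x_pred=0.3161  r=2.6239  x^+=2.2315  v^+=0.3125  a^+=2.7892

resid = 2.6239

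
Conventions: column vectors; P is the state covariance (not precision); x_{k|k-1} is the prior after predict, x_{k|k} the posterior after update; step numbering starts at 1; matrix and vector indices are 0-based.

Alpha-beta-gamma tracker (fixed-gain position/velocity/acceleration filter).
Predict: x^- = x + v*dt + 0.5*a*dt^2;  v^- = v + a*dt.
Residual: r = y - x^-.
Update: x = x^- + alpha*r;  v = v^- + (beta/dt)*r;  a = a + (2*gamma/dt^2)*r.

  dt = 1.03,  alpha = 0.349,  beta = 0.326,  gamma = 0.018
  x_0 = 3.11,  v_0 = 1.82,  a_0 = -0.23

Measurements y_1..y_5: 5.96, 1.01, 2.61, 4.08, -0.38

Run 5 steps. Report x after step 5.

step 1: x_pred=4.8626  r=1.0974  x^+=5.2456  v^+=1.9304  a^+=-0.1928
step 2: x_pred=7.1317  r=-6.1217  x^+=4.9952  v^+=-0.2057  a^+=-0.4005
step 3: x_pred=4.5710  r=-1.9610  x^+=3.8866  v^+=-1.2388  a^+=-0.4670
step 4: x_pred=2.3629  r=1.7171  x^+=2.9621  v^+=-1.1764  a^+=-0.4088
step 5: x_pred=1.5337  r=-1.9137  x^+=0.8658  v^+=-2.2031  a^+=-0.4737

x_post = 0.8658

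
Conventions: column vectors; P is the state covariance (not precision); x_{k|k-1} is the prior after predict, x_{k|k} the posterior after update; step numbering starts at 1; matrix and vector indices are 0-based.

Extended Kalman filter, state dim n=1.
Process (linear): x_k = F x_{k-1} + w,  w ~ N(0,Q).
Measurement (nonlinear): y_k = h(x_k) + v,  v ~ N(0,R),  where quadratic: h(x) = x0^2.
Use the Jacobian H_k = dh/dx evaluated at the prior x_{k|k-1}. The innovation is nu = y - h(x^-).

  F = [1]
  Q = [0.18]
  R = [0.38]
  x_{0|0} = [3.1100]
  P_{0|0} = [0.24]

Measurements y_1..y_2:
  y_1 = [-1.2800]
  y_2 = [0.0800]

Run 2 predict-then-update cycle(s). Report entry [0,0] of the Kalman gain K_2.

K[0,0] = 0.2857

step 1: x^-=[3.1100]  P^-=[0.4200]  H_jac=[6.2200]  S=[16.6291]  K=[0.1571]  nu=[-10.9521]  x^+=[1.3894]  P^+=[0.0096]
step 2: x^-=[1.3894]  P^-=[0.1896]  H_jac=[2.7789]  S=[1.8441]  K=[0.2857]  nu=[-1.8506]  x^+=[0.8607]  P^+=[0.0391]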